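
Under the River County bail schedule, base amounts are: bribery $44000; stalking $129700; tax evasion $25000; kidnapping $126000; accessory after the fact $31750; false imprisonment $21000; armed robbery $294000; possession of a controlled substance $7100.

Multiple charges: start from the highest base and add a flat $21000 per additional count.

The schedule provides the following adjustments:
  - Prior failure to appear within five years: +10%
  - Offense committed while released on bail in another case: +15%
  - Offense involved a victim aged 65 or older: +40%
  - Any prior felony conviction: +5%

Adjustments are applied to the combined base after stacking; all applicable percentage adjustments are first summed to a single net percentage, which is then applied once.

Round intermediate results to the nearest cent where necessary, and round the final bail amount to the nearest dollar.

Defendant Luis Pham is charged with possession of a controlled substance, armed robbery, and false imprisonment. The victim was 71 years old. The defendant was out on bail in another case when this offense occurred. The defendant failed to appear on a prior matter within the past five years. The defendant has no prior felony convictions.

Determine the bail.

$554400

Base amounts from the schedule: possession of a controlled substance $7100; armed robbery $294000; false imprisonment $21000.
Stacking rule: highest base plus $21000 per additional charge. Highest is armed robbery at $294000; 2 additional charges → +$42000. Combined base = $336000.
Net percentage adjustment: +10% +15% +40% = +65%. $336000 × 1.65 = $554400.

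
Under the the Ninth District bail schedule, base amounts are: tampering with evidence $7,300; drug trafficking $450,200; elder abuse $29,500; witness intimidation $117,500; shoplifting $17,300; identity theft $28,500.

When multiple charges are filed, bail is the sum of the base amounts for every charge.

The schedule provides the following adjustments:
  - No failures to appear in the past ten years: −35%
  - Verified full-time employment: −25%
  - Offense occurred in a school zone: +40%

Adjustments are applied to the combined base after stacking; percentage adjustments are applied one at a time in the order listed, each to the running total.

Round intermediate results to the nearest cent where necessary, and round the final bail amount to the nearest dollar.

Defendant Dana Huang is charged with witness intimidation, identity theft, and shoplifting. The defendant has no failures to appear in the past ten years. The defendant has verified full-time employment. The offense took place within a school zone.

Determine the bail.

Base amounts from the schedule: witness intimidation $117,500; identity theft $28,500; shoplifting $17,300.
Stacking rule: sum of all bases. $117,500 + $28,500 + $17,300 = $163,300.
No failures to appear in the past ten years (−35%): $163,300 × 0.65 = $106,145.
Verified full-time employment (−25%): $106,145 × 0.75 = $79,608.75.
Offense occurred in a school zone (+40%): $79,608.75 × 1.4 = $111,452.25.
Rounded to the nearest dollar: $111,452.

$111,452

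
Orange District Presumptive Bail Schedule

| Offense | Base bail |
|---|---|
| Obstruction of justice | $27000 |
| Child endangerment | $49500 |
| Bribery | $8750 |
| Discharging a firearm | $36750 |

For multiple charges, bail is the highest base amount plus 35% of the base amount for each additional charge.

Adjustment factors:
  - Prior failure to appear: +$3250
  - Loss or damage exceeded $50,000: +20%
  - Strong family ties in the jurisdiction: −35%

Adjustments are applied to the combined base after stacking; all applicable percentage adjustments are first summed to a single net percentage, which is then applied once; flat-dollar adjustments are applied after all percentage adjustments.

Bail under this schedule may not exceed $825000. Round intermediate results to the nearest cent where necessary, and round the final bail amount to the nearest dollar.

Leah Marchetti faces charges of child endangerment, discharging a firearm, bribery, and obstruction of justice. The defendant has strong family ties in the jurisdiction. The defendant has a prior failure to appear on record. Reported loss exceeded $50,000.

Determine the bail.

$66894

Base amounts from the schedule: child endangerment $49500; discharging a firearm $36750; bribery $8750; obstruction of justice $27000.
Stacking rule: highest base plus 35% of each additional charge. Highest is child endangerment at $49500. Additional: $36750 × 35% = $12862.50; $8750 × 35% = $3062.50; $27000 × 35% = $9450. Combined base = $49500 + $25375 = $74875.
Net percentage adjustment: +20% −35% = −15%. $74875 × 0.85 = $63643.75.
Prior failure to appear (+$3250 flat): $63643.75 + $3250 = $66893.75.
$66893.75 is within the $825000 maximum.
Rounded to the nearest dollar: $66894.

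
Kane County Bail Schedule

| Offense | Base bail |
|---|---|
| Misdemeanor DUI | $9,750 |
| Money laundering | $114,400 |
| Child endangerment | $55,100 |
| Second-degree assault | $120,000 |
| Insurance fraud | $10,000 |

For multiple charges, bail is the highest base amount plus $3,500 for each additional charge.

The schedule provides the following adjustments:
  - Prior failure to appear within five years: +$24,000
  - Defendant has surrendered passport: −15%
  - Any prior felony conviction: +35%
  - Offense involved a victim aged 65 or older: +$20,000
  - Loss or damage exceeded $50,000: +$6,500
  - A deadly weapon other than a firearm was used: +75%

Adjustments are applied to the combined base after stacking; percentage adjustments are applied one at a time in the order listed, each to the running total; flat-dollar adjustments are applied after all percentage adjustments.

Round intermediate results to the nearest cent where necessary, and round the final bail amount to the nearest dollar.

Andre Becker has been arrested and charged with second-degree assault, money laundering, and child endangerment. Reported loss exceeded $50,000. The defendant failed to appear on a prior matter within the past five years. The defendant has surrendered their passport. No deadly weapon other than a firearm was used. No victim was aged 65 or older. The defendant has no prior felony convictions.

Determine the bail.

$138,450

Base amounts from the schedule: second-degree assault $120,000; money laundering $114,400; child endangerment $55,100.
Stacking rule: highest base plus $3,500 per additional charge. Highest is second-degree assault at $120,000; 2 additional charges → +$7,000. Combined base = $127,000.
Defendant has surrendered passport (−15%): $127,000 × 0.85 = $107,950.
Prior failure to appear within five years (+$24,000 flat): $107,950 + $24,000 = $131,950.
Loss or damage exceeded $50,000 (+$6,500 flat): $131,950 + $6,500 = $138,450.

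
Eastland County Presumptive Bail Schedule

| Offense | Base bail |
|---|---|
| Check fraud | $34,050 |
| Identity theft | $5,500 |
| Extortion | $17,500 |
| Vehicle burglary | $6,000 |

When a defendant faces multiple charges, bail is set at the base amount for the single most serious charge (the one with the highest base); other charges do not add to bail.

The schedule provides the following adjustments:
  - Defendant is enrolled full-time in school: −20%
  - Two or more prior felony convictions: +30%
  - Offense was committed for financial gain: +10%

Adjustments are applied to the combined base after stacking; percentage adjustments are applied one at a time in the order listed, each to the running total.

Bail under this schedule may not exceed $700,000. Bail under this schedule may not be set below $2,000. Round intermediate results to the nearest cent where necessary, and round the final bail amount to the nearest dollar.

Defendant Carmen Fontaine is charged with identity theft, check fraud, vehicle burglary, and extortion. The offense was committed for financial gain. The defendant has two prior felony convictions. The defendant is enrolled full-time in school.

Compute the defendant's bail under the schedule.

$38,953

Base amounts from the schedule: identity theft $5,500; check fraud $34,050; vehicle burglary $6,000; extortion $17,500.
Stacking rule: use the highest base only. Highest is check fraud at $34,050. Combined base = $34,050.
Defendant is enrolled full-time in school (−20%): $34,050 × 0.8 = $27,240.
Two or more prior felony convictions (+30%): $27,240 × 1.3 = $35,412.
Offense was committed for financial gain (+10%): $35,412 × 1.1 = $38,953.20.
$38,953.20 is within the $700,000 maximum.
$38,953.20 is at or above the $2,000 minimum.
Rounded to the nearest dollar: $38,953.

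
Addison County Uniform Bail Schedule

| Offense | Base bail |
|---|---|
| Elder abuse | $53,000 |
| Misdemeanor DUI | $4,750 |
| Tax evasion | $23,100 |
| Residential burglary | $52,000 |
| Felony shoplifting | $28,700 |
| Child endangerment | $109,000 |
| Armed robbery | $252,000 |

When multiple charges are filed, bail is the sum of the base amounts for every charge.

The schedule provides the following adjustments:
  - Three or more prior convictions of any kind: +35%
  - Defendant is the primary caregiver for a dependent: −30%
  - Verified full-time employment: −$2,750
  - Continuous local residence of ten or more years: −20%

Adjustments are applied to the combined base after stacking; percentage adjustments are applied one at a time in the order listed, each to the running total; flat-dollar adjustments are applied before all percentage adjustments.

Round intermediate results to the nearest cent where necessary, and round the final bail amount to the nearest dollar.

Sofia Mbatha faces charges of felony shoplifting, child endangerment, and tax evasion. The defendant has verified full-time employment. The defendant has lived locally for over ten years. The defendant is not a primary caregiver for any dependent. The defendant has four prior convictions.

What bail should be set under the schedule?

$170,694

Base amounts from the schedule: felony shoplifting $28,700; child endangerment $109,000; tax evasion $23,100.
Stacking rule: sum of all bases. $28,700 + $109,000 + $23,100 = $160,800.
Verified full-time employment (−$2,750 flat): $160,800 − $2,750 = $158,050.
Three or more prior convictions of any kind (+35%): $158,050 × 1.35 = $213,367.50.
Continuous local residence of ten or more years (−20%): $213,367.50 × 0.8 = $170,694.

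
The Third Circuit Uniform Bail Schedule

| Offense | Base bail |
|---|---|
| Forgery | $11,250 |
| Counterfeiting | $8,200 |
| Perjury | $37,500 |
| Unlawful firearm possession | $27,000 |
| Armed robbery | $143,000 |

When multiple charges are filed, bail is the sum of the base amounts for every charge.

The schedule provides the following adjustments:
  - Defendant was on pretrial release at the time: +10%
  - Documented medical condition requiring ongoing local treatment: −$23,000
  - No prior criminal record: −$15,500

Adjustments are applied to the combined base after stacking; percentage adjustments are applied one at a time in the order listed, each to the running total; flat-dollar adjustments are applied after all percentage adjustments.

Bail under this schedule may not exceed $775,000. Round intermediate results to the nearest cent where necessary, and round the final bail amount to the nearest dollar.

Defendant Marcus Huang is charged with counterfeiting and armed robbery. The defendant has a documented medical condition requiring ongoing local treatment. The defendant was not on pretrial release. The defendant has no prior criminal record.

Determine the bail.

Base amounts from the schedule: counterfeiting $8,200; armed robbery $143,000.
Stacking rule: sum of all bases. $8,200 + $143,000 = $151,200.
Documented medical condition requiring ongoing local treatment (−$23,000 flat): $151,200 − $23,000 = $128,200.
No prior criminal record (−$15,500 flat): $128,200 − $15,500 = $112,700.
$112,700 is within the $775,000 maximum.

$112,700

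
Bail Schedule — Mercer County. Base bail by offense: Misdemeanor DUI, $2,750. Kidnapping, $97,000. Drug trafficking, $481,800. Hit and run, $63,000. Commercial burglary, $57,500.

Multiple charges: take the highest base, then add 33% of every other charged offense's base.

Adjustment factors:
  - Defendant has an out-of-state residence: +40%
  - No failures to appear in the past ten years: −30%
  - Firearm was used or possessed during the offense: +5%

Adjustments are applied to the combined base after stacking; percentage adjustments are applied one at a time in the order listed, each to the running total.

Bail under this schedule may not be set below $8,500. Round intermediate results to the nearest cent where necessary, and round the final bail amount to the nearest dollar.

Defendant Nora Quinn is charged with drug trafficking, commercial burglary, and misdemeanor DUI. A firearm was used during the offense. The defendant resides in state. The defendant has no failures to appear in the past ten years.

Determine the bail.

Base amounts from the schedule: drug trafficking $481,800; commercial burglary $57,500; misdemeanor DUI $2,750.
Stacking rule: highest base plus 33% of each additional charge. Highest is drug trafficking at $481,800. Additional: $57,500 × 33% = $18,975; $2,750 × 33% = $907.50. Combined base = $481,800 + $19,882.50 = $501,682.50.
No failures to appear in the past ten years (−30%): $501,682.50 × 0.7 = $351,177.75.
Firearm was used or possessed during the offense (+5%): $351,177.75 × 1.05 = $368,736.64.
$368,736.64 is at or above the $8,500 minimum.
Rounded to the nearest dollar: $368,737.

$368,737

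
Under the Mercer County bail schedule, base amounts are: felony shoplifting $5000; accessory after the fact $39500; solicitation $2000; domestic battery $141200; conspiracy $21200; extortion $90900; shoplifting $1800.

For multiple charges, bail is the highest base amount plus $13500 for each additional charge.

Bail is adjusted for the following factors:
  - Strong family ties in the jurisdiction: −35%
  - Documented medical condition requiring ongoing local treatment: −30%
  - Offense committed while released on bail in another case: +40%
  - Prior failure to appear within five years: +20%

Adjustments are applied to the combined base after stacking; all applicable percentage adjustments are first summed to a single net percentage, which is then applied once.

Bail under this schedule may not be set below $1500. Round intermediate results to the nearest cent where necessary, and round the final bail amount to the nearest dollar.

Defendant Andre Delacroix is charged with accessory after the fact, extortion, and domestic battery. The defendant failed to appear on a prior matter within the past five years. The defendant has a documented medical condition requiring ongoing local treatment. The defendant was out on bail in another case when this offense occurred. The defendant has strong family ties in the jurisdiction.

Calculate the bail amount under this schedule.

Base amounts from the schedule: accessory after the fact $39500; extortion $90900; domestic battery $141200.
Stacking rule: highest base plus $13500 per additional charge. Highest is domestic battery at $141200; 2 additional charges → +$27000. Combined base = $168200.
Net percentage adjustment: −35% −30% +40% +20% = −5%. $168200 × 0.95 = $159790.
$159790 is at or above the $1500 minimum.

$159790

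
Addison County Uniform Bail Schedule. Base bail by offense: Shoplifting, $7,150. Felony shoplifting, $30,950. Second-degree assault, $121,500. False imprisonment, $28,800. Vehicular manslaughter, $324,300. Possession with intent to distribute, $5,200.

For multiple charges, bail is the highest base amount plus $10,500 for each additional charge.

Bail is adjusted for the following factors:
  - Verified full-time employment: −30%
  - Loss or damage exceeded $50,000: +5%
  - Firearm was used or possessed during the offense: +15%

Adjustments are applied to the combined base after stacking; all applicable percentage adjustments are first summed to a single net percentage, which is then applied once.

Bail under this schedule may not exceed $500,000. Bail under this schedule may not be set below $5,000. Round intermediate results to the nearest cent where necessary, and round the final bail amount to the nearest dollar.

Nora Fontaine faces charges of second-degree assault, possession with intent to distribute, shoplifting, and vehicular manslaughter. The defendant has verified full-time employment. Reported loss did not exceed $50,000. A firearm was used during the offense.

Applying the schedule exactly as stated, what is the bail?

$302,430

Base amounts from the schedule: second-degree assault $121,500; possession with intent to distribute $5,200; shoplifting $7,150; vehicular manslaughter $324,300.
Stacking rule: highest base plus $10,500 per additional charge. Highest is vehicular manslaughter at $324,300; 3 additional charges → +$31,500. Combined base = $355,800.
Net percentage adjustment: −30% +15% = −15%. $355,800 × 0.85 = $302,430.
$302,430 is within the $500,000 maximum.
$302,430 is at or above the $5,000 minimum.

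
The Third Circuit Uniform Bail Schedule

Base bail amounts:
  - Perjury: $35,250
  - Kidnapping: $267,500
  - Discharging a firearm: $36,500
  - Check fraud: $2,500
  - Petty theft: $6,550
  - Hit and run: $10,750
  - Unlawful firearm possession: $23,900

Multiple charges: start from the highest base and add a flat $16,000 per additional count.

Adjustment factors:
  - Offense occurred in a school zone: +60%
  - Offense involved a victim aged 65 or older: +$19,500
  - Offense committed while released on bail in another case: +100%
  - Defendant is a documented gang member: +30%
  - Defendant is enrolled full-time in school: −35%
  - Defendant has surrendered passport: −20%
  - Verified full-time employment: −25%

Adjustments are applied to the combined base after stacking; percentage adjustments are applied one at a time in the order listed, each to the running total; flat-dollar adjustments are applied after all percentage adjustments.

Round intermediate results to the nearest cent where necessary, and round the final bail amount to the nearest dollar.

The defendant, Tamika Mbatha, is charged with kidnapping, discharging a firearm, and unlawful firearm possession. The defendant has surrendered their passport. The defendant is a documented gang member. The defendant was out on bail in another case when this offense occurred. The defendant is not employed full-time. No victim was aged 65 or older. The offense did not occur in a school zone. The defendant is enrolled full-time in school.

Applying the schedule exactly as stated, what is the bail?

Base amounts from the schedule: kidnapping $267,500; discharging a firearm $36,500; unlawful firearm possession $23,900.
Stacking rule: highest base plus $16,000 per additional charge. Highest is kidnapping at $267,500; 2 additional charges → +$32,000. Combined base = $299,500.
Offense committed while released on bail in another case (+100%): $299,500 × 2 = $599,000.
Defendant is a documented gang member (+30%): $599,000 × 1.3 = $778,700.
Defendant is enrolled full-time in school (−35%): $778,700 × 0.65 = $506,155.
Defendant has surrendered passport (−20%): $506,155 × 0.8 = $404,924.

$404,924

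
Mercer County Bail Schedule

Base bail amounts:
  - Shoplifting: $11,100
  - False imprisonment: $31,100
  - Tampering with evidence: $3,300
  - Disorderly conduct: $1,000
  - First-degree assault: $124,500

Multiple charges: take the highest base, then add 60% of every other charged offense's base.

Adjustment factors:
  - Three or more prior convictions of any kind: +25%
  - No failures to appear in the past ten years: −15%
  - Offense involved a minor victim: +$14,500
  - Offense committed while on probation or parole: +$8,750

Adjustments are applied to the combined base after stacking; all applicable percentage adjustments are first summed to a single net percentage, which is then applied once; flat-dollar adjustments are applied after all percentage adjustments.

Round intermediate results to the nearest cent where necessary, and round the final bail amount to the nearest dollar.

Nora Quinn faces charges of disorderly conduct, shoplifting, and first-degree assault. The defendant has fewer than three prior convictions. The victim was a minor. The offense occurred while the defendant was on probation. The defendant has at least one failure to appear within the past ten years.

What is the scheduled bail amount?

$155,010

Base amounts from the schedule: disorderly conduct $1,000; shoplifting $11,100; first-degree assault $124,500.
Stacking rule: highest base plus 60% of each additional charge. Highest is first-degree assault at $124,500. Additional: $1,000 × 60% = $600; $11,100 × 60% = $6,660. Combined base = $124,500 + $7,260 = $131,760.
Offense involved a minor victim (+$14,500 flat): $131,760 + $14,500 = $146,260.
Offense committed while on probation or parole (+$8,750 flat): $146,260 + $8,750 = $155,010.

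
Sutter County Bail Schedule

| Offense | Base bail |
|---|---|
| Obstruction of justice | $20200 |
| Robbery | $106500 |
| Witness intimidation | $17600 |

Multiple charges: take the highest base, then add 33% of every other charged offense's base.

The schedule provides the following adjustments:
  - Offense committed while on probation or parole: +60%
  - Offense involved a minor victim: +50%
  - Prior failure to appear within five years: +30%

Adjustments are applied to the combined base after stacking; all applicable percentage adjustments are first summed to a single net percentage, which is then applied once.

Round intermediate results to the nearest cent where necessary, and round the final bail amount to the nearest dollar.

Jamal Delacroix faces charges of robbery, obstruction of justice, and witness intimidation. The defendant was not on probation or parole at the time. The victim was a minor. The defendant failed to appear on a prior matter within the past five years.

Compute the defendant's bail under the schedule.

$214153

Base amounts from the schedule: robbery $106500; obstruction of justice $20200; witness intimidation $17600.
Stacking rule: highest base plus 33% of each additional charge. Highest is robbery at $106500. Additional: $20200 × 33% = $6666; $17600 × 33% = $5808. Combined base = $106500 + $12474 = $118974.
Net percentage adjustment: +50% +30% = +80%. $118974 × 1.8 = $214153.20.
Rounded to the nearest dollar: $214153.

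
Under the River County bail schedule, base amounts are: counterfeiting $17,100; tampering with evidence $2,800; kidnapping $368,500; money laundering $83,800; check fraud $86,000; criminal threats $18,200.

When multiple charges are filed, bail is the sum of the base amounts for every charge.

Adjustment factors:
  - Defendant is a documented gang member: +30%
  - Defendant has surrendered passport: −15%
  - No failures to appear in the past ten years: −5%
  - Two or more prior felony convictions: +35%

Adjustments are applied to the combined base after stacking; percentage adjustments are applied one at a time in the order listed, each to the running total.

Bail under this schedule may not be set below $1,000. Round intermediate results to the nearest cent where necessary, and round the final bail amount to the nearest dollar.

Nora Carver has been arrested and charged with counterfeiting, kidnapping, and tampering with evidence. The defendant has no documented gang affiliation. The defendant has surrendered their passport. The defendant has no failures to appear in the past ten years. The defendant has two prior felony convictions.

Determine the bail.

$423,405

Base amounts from the schedule: counterfeiting $17,100; kidnapping $368,500; tampering with evidence $2,800.
Stacking rule: sum of all bases. $17,100 + $368,500 + $2,800 = $388,400.
Defendant has surrendered passport (−15%): $388,400 × 0.85 = $330,140.
No failures to appear in the past ten years (−5%): $330,140 × 0.95 = $313,633.
Two or more prior felony convictions (+35%): $313,633 × 1.35 = $423,404.55.
$423,404.55 is at or above the $1,000 minimum.
Rounded to the nearest dollar: $423,405.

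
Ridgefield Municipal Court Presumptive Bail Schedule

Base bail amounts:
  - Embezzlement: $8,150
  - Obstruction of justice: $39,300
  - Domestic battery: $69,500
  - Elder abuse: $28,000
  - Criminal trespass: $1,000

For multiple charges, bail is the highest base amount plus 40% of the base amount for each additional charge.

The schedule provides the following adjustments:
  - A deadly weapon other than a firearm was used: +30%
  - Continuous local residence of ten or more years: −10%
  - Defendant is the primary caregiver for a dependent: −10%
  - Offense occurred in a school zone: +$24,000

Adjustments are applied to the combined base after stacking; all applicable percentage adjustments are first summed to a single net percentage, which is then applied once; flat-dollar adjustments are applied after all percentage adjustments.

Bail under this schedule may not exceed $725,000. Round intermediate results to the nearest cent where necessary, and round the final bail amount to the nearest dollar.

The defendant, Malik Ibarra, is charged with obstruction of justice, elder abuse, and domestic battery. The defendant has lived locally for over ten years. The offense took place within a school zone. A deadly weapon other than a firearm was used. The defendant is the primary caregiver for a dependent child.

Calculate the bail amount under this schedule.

Base amounts from the schedule: obstruction of justice $39,300; elder abuse $28,000; domestic battery $69,500.
Stacking rule: highest base plus 40% of each additional charge. Highest is domestic battery at $69,500. Additional: $39,300 × 40% = $15,720; $28,000 × 40% = $11,200. Combined base = $69,500 + $26,920 = $96,420.
Net percentage adjustment: +30% −10% −10% = +10%. $96,420 × 1.1 = $106,062.
Offense occurred in a school zone (+$24,000 flat): $106,062 + $24,000 = $130,062.
$130,062 is within the $725,000 maximum.

$130,062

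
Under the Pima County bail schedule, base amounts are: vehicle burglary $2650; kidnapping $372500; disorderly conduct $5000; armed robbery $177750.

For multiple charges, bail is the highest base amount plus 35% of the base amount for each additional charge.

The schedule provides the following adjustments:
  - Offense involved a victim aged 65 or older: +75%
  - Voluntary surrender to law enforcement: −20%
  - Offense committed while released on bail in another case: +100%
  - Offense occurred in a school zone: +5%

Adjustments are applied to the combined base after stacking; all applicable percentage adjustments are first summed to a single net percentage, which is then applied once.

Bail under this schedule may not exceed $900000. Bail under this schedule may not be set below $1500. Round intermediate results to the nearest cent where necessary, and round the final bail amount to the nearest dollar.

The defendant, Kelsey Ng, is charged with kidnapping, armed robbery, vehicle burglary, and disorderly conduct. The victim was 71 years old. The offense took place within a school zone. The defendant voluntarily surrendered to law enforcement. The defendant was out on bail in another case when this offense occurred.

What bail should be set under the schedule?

Base amounts from the schedule: kidnapping $372500; armed robbery $177750; vehicle burglary $2650; disorderly conduct $5000.
Stacking rule: highest base plus 35% of each additional charge. Highest is kidnapping at $372500. Additional: $177750 × 35% = $62212.50; $2650 × 35% = $927.50; $5000 × 35% = $1750. Combined base = $372500 + $64890 = $437390.
Net percentage adjustment: +75% −20% +100% +5% = +160%. $437390 × 2.6 = $1137214.
Result $1137214 exceeds the maximum of $900000; bail is capped at $900000.
$900000 is at or above the $1500 minimum.

$900000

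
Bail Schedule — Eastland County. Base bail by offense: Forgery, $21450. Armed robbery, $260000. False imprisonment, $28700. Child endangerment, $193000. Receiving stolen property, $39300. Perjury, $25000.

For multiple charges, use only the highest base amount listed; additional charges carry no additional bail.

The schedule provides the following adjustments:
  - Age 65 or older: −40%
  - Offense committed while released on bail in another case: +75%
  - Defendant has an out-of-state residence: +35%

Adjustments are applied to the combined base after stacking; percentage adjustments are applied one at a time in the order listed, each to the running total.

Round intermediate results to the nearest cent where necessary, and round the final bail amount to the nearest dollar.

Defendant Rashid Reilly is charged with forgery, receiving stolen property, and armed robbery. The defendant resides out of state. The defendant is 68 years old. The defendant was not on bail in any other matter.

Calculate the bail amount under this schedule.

$210600

Base amounts from the schedule: forgery $21450; receiving stolen property $39300; armed robbery $260000.
Stacking rule: use the highest base only. Highest is armed robbery at $260000. Combined base = $260000.
Age 65 or older (−40%): $260000 × 0.6 = $156000.
Defendant has an out-of-state residence (+35%): $156000 × 1.35 = $210600.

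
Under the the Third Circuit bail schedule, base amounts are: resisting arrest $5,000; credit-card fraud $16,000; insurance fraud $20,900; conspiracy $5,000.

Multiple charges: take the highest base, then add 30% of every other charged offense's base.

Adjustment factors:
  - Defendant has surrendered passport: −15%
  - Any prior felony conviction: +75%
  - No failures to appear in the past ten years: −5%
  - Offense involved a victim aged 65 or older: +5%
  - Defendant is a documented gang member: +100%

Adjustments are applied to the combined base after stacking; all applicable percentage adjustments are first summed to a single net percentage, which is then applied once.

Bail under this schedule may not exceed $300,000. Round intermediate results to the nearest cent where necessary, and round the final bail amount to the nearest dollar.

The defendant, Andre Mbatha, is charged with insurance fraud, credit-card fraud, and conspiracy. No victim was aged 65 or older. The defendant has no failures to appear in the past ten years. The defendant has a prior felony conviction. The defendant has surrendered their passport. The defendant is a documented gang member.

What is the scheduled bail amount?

Base amounts from the schedule: insurance fraud $20,900; credit-card fraud $16,000; conspiracy $5,000.
Stacking rule: highest base plus 30% of each additional charge. Highest is insurance fraud at $20,900. Additional: $16,000 × 30% = $4,800; $5,000 × 30% = $1,500. Combined base = $20,900 + $6,300 = $27,200.
Net percentage adjustment: −15% +75% −5% +100% = +155%. $27,200 × 2.55 = $69,360.
$69,360 is within the $300,000 maximum.

$69,360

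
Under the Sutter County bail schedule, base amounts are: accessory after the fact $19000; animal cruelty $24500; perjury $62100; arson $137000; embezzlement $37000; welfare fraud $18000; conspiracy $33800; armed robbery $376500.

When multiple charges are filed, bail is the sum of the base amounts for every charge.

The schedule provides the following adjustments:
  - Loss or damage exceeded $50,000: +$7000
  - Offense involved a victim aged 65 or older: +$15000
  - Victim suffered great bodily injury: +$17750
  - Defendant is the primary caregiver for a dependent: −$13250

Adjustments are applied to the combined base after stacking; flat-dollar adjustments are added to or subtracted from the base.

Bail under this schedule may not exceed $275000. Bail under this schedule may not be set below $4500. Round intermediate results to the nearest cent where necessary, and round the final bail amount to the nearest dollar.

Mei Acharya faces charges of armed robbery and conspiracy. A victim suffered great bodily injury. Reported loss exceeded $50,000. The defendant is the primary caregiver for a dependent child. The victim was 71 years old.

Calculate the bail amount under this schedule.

Base amounts from the schedule: armed robbery $376500; conspiracy $33800.
Stacking rule: sum of all bases. $376500 + $33800 = $410300.
Loss or damage exceeded $50,000 (+$7000 flat): $410300 + $7000 = $417300.
Offense involved a victim aged 65 or older (+$15000 flat): $417300 + $15000 = $432300.
Victim suffered great bodily injury (+$17750 flat): $432300 + $17750 = $450050.
Defendant is the primary caregiver for a dependent (−$13250 flat): $450050 − $13250 = $436800.
Result $436800 exceeds the maximum of $275000; bail is capped at $275000.
$275000 is at or above the $4500 minimum.

$275000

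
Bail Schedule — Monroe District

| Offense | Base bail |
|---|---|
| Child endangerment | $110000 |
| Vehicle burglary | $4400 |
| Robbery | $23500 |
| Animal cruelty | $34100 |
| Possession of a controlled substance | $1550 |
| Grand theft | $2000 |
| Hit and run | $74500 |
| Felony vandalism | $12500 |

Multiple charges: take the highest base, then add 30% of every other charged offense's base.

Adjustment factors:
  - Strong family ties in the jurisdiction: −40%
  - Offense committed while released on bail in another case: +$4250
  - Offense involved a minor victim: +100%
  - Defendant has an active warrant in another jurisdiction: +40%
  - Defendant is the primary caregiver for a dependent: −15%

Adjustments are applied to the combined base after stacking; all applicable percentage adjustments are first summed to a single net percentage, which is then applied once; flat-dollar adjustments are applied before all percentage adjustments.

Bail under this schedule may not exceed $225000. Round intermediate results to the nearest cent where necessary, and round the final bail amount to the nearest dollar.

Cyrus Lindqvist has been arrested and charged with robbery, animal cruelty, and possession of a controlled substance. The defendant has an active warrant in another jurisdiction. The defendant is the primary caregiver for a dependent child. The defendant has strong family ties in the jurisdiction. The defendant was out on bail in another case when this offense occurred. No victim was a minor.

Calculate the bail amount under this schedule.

$38985

Base amounts from the schedule: robbery $23500; animal cruelty $34100; possession of a controlled substance $1550.
Stacking rule: highest base plus 30% of each additional charge. Highest is animal cruelty at $34100. Additional: $23500 × 30% = $7050; $1550 × 30% = $465. Combined base = $34100 + $7515 = $41615.
Offense committed while released on bail in another case (+$4250 flat): $41615 + $4250 = $45865.
Net percentage adjustment: −40% +40% −15% = −15%. $45865 × 0.85 = $38985.25.
$38985.25 is within the $225000 maximum.
Rounded to the nearest dollar: $38985.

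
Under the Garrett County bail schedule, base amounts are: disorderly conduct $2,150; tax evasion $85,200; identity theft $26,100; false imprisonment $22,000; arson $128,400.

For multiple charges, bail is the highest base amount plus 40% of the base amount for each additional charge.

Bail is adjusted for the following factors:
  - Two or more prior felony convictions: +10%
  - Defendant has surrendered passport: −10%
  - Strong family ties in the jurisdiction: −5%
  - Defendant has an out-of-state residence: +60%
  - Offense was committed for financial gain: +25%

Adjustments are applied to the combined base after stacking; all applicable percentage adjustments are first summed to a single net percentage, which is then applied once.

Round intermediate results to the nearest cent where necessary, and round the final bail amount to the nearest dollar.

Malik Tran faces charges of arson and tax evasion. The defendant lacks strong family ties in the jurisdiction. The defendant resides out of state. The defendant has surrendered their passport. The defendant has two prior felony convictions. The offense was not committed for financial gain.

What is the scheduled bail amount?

$259,968

Base amounts from the schedule: arson $128,400; tax evasion $85,200.
Stacking rule: highest base plus 40% of each additional charge. Highest is arson at $128,400. Additional: $85,200 × 40% = $34,080. Combined base = $128,400 + $34,080 = $162,480.
Net percentage adjustment: +10% −10% +60% = +60%. $162,480 × 1.6 = $259,968.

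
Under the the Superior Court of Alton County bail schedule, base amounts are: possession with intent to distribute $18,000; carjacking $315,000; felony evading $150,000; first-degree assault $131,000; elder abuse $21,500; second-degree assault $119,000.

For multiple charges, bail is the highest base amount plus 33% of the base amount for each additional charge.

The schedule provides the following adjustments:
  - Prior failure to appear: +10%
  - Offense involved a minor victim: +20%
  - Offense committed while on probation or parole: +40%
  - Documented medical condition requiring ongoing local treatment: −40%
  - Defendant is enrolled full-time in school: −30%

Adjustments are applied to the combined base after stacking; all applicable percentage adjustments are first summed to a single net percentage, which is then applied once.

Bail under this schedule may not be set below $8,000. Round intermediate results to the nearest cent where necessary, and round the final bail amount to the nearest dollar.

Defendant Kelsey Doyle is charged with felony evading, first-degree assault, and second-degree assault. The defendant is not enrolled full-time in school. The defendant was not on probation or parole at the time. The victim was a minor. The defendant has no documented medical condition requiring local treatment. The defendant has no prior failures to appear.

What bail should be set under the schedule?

Base amounts from the schedule: felony evading $150,000; first-degree assault $131,000; second-degree assault $119,000.
Stacking rule: highest base plus 33% of each additional charge. Highest is felony evading at $150,000. Additional: $131,000 × 33% = $43,230; $119,000 × 33% = $39,270. Combined base = $150,000 + $82,500 = $232,500.
Offense involved a minor victim (+20%): $232,500 × 1.2 = $279,000.
$279,000 is at or above the $8,000 minimum.

$279,000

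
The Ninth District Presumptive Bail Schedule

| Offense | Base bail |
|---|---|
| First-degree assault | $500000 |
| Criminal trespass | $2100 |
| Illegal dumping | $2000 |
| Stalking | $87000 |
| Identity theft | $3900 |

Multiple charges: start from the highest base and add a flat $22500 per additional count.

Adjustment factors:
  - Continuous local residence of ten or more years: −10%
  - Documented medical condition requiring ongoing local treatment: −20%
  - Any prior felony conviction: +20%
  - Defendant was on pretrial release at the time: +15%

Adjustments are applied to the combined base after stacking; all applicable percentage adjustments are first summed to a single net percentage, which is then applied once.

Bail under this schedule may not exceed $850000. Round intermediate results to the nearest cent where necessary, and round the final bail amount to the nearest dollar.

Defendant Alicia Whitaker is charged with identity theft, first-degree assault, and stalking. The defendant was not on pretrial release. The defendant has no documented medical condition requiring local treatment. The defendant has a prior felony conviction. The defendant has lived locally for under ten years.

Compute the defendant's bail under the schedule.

Base amounts from the schedule: identity theft $3900; first-degree assault $500000; stalking $87000.
Stacking rule: highest base plus $22500 per additional charge. Highest is first-degree assault at $500000; 2 additional charges → +$45000. Combined base = $545000.
Any prior felony conviction (+20%): $545000 × 1.2 = $654000.
$654000 is within the $850000 maximum.

$654000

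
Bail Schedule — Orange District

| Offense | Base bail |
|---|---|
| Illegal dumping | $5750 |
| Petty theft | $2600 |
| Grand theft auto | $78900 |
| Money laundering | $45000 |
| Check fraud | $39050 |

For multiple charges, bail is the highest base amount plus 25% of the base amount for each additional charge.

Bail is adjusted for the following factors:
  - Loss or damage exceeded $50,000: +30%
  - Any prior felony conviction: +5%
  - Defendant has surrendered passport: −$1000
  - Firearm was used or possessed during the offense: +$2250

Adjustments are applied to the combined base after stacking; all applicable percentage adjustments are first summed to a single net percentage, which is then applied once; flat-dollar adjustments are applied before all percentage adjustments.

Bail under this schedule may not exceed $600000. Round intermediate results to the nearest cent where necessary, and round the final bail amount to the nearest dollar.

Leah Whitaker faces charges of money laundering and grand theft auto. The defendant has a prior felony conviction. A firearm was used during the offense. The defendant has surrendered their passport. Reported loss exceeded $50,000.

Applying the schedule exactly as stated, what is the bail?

$123390

Base amounts from the schedule: money laundering $45000; grand theft auto $78900.
Stacking rule: highest base plus 25% of each additional charge. Highest is grand theft auto at $78900. Additional: $45000 × 25% = $11250. Combined base = $78900 + $11250 = $90150.
Defendant has surrendered passport (−$1000 flat): $90150 − $1000 = $89150.
Firearm was used or possessed during the offense (+$2250 flat): $89150 + $2250 = $91400.
Net percentage adjustment: +30% +5% = +35%. $91400 × 1.35 = $123390.
$123390 is within the $600000 maximum.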